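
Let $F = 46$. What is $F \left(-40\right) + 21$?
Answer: $-1819$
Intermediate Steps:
$F \left(-40\right) + 21 = 46 \left(-40\right) + 21 = -1840 + 21 = -1819$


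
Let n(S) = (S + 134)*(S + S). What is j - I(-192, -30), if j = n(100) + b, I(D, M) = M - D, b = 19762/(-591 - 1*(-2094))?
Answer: 70116676/1503 ≈ 46651.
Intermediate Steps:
n(S) = 2*S*(134 + S) (n(S) = (134 + S)*(2*S) = 2*S*(134 + S))
b = 19762/1503 (b = 19762/(-591 + 2094) = 19762/1503 ≈ 13.148)
j = 70360162/1503 (j = 2*100*(134 + 100) + 19762/1503 = 2*100*234 + 19762/1503 = 46800 + 19762/1503 = 70360162/1503 ≈ 46813.)
j - I(-192, -30) = 70360162/1503 - (-30 - 1*(-192)) = 70360162/1503 - (-30 + 192) = 70360162/1503 - 1*162 = 70360162/1503 - 162 = 70116676/1503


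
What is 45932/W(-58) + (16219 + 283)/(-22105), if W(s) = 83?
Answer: 1013957194/1834715 ≈ 552.65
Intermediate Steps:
45932/W(-58) + (16219 + 283)/(-22105) = 45932/83 + (16219 + 283)/(-22105) = 45932*(1/83) + 16502*(-1/22105) = 45932/83 - 16502/22105 = 1013957194/1834715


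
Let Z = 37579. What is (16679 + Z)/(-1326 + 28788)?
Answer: 9043/4577 ≈ 1.9757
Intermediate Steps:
(16679 + Z)/(-1326 + 28788) = (16679 + 37579)/(-1326 + 28788) = 54258/27462 = 54258*(1/27462) = 9043/4577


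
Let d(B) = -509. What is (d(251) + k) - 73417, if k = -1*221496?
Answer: -295422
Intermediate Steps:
k = -221496
(d(251) + k) - 73417 = (-509 - 221496) - 73417 = -222005 - 73417 = -295422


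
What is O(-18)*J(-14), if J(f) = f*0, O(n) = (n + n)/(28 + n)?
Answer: 0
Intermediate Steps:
O(n) = 2*n/(28 + n) (O(n) = (2*n)/(28 + n) = 2*n/(28 + n))
J(f) = 0
O(-18)*J(-14) = (2*(-18)/(28 - 18))*0 = (2*(-18)/10)*0 = (2*(-18)*(1/10))*0 = -18/5*0 = 0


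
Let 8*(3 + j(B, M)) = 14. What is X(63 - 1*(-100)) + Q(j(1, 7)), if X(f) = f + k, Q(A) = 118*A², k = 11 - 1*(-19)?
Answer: 3019/8 ≈ 377.38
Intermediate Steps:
k = 30 (k = 11 + 19 = 30)
j(B, M) = -5/4 (j(B, M) = -3 + (⅛)*14 = -3 + 7/4 = -5/4)
X(f) = 30 + f (X(f) = f + 30 = 30 + f)
X(63 - 1*(-100)) + Q(j(1, 7)) = (30 + (63 - 1*(-100))) + 118*(-5/4)² = (30 + (63 + 100)) + 118*(25/16) = (30 + 163) + 1475/8 = 193 + 1475/8 = 3019/8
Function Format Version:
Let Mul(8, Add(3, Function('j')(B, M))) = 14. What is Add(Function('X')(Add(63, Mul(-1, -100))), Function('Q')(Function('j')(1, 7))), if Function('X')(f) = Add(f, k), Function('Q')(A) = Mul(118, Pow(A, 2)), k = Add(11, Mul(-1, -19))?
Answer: Rational(3019, 8) ≈ 377.38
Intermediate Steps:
k = 30 (k = Add(11, 19) = 30)
Function('j')(B, M) = Rational(-5, 4) (Function('j')(B, M) = Add(-3, Mul(Rational(1, 8), 14)) = Add(-3, Rational(7, 4)) = Rational(-5, 4))
Function('X')(f) = Add(30, f) (Function('X')(f) = Add(f, 30) = Add(30, f))
Add(Function('X')(Add(63, Mul(-1, -100))), Function('Q')(Function('j')(1, 7))) = Add(Add(30, Add(63, Mul(-1, -100))), Mul(118, Pow(Rational(-5, 4), 2))) = Add(Add(30, Add(63, 100)), Mul(118, Rational(25, 16))) = Add(Add(30, 163), Rational(1475, 8)) = Add(193, Rational(1475, 8)) = Rational(3019, 8)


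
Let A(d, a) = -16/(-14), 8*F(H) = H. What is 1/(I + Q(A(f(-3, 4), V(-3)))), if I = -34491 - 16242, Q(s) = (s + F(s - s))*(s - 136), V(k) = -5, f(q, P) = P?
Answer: -49/2493469 ≈ -1.9651e-5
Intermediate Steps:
F(H) = H/8
A(d, a) = 8/7 (A(d, a) = -16*(-1/14) = 8/7)
Q(s) = s*(-136 + s) (Q(s) = (s + (s - s)/8)*(s - 136) = (s + (1/8)*0)*(-136 + s) = (s + 0)*(-136 + s) = s*(-136 + s))
I = -50733
1/(I + Q(A(f(-3, 4), V(-3)))) = 1/(-50733 + 8*(-136 + 8/7)/7) = 1/(-50733 + (8/7)*(-944/7)) = 1/(-50733 - 7552/49) = 1/(-2493469/49) = -49/2493469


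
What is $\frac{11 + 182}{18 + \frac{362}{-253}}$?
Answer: $\frac{48829}{4192} \approx 11.648$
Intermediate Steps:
$\frac{11 + 182}{18 + \frac{362}{-253}} = \frac{193}{18 + 362 \left(- \frac{1}{253}\right)} = \frac{193}{18 - \frac{362}{253}} = \frac{193}{\frac{4192}{253}} = 193 \cdot \frac{253}{4192} = \frac{48829}{4192}$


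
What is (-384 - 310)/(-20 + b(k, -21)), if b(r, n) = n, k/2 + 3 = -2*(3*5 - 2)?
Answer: 694/41 ≈ 16.927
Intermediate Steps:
k = -58 (k = -6 + 2*(-2*(3*5 - 2)) = -6 + 2*(-2*(15 - 2)) = -6 + 2*(-2*13) = -6 + 2*(-26) = -6 - 52 = -58)
(-384 - 310)/(-20 + b(k, -21)) = (-384 - 310)/(-20 - 21) = -694/(-41) = -694*(-1/41) = 694/41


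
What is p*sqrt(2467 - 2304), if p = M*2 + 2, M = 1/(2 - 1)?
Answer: 4*sqrt(163) ≈ 51.069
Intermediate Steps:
M = 1 (M = 1/1 = 1)
p = 4 (p = 1*2 + 2 = 2 + 2 = 4)
p*sqrt(2467 - 2304) = 4*sqrt(2467 - 2304) = 4*sqrt(163)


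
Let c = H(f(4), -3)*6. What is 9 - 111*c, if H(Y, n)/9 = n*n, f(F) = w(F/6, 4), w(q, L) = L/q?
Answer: -53937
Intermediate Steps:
f(F) = 24/F (f(F) = 4/((F/6)) = 4*(6/F) = 24/F)
H(Y, n) = 9*n² (H(Y, n) = 9*(n*n) = 9*n²)
c = 486 (c = (9*(-3)²)*6 = (9*9)*6 = 81*6 = 486)
9 - 111*c = 9 - 111*486 = 9 - 53946 = -53937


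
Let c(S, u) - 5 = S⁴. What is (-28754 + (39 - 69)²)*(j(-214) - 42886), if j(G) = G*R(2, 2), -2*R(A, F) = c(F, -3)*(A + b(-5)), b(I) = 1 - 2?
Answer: 1131958706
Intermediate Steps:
c(S, u) = 5 + S⁴
b(I) = -1
R(A, F) = -(-1 + A)*(5 + F⁴)/2 (R(A, F) = -(5 + F⁴)*(A - 1)/2 = -(5 + F⁴)*(-1 + A)/2 = -(-1 + A)*(5 + F⁴)/2)
j(G) = -21*G/2 (j(G) = G*(-(-1 + 2)*(5 + 2⁴)/2) = G*(-½*1*(5 + 16)) = G*(-½*1*21) = G*(-21/2) = -21*G/2)
(-28754 + (39 - 69)²)*(j(-214) - 42886) = (-28754 + (39 - 69)²)*(-21/2*(-214) - 42886) = (-28754 + (-30)²)*(2247 - 42886) = (-28754 + 900)*(-40639) = -27854*(-40639) = 1131958706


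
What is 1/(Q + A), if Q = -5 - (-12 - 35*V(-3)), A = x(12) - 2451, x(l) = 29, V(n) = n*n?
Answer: -1/2100 ≈ -0.00047619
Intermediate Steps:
V(n) = n²
A = -2422 (A = 29 - 2451 = -2422)
Q = 322 (Q = -5 - (-12 - 35*(-3)²) = -5 - (-12 - 35*9) = -5 - (-12 - 315) = -5 - 1*(-327) = -5 + 327 = 322)
1/(Q + A) = 1/(322 - 2422) = 1/(-2100) = -1/2100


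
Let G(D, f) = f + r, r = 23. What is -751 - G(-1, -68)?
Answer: -706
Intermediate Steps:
G(D, f) = 23 + f (G(D, f) = f + 23 = 23 + f)
-751 - G(-1, -68) = -751 - (23 - 68) = -751 - 1*(-45) = -751 + 45 = -706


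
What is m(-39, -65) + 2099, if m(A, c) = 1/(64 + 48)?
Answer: 235089/112 ≈ 2099.0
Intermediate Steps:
m(A, c) = 1/112
m(-39, -65) + 2099 = 1/112 + 2099 = 235089/112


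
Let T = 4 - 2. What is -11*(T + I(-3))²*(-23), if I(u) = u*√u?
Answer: -5819 - 3036*I*√3 ≈ -5819.0 - 5258.5*I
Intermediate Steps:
T = 2
I(u) = u^(3/2)
-11*(T + I(-3))²*(-23) = -11*(2 + (-3)^(3/2))²*(-23) = -11*(2 - 3*I*√3)²*(-23) = 253*(2 - 3*I*√3)²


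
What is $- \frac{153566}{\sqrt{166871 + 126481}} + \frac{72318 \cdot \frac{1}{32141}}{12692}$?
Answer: $\frac{36159}{203966786} - \frac{76783 \sqrt{73338}}{73338} \approx -283.53$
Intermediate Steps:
$- \frac{153566}{\sqrt{166871 + 126481}} + \frac{72318 \cdot \frac{1}{32141}}{12692} = - \frac{153566}{\sqrt{293352}} + 72318 \cdot \frac{1}{32141} \cdot \frac{1}{12692} = - \frac{153566}{2 \sqrt{73338}} + \frac{72318}{32141} \cdot \frac{1}{12692} = - 153566 \frac{\sqrt{73338}}{146676} + \frac{36159}{203966786} = - \frac{76783 \sqrt{73338}}{73338} + \frac{36159}{203966786} = \frac{36159}{203966786} - \frac{76783 \sqrt{73338}}{73338}$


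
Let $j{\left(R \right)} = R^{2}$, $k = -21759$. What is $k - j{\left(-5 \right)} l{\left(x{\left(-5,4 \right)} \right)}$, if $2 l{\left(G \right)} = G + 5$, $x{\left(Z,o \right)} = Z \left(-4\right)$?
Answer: $- \frac{44143}{2} \approx -22072.0$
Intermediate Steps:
$x{\left(Z,o \right)} = - 4 Z$
$l{\left(G \right)} = \frac{5}{2} + \frac{G}{2}$ ($l{\left(G \right)} = \frac{G + 5}{2} = \frac{5 + G}{2} = \frac{5}{2} + \frac{G}{2}$)
$k - j{\left(-5 \right)} l{\left(x{\left(-5,4 \right)} \right)} = -21759 - \left(-5\right)^{2} \left(\frac{5}{2} + \frac{\left(-4\right) \left(-5\right)}{2}\right) = -21759 - 25 \left(\frac{5}{2} + \frac{1}{2} \cdot 20\right) = -21759 - 25 \left(\frac{5}{2} + 10\right) = -21759 - 25 \cdot \frac{25}{2} = -21759 - \frac{625}{2} = - \frac{44143}{2}$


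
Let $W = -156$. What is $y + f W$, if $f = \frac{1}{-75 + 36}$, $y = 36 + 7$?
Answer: $47$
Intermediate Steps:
$y = 43$
$f = - \frac{1}{39}$ ($f = \frac{1}{-39} = - \frac{1}{39} \approx -0.025641$)
$y + f W = 43 - -4 = 43 + 4 = 47$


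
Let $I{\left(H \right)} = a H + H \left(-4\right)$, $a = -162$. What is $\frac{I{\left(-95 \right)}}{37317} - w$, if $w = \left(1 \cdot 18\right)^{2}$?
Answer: $- \frac{12074938}{37317} \approx -323.58$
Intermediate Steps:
$I{\left(H \right)} = - 166 H$ ($I{\left(H \right)} = - 162 H + H \left(-4\right) = - 162 H - 4 H = - 166 H$)
$w = 324$ ($w = 18^{2} = 324$)
$\frac{I{\left(-95 \right)}}{37317} - w = \frac{\left(-166\right) \left(-95\right)}{37317} - 324 = 15770 \cdot \frac{1}{37317} - 324 = \frac{15770}{37317} - 324 = - \frac{12074938}{37317}$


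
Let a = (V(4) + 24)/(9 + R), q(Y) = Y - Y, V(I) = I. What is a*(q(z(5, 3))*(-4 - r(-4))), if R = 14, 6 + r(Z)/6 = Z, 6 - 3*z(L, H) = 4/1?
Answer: 0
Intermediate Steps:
z(L, H) = ⅔ (z(L, H) = 2 - 4/(3*1) = 2 - 4/3 = ⅔)
r(Z) = -36 + 6*Z
q(Y) = 0
a = 28/23 (a = (4 + 24)/(9 + 14) = 28/23 ≈ 1.2174)
a*(q(z(5, 3))*(-4 - r(-4))) = 28*(0*(-4 - (-36 + 6*(-4))))/23 = 28*(0*(-4 - (-36 - 24)))/23 = 28*(0*(-4 - 1*(-60)))/23 = 28*(0*(-4 + 60))/23 = 28*(0*56)/23 = (28/23)*0 = 0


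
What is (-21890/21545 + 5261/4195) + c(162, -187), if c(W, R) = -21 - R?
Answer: 3004962269/18076255 ≈ 166.24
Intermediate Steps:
(-21890/21545 + 5261/4195) + c(162, -187) = (-21890/21545 + 5261/4195) + (-21 - 1*(-187)) = (-21890*1/21545 + 5261*(1/4195)) + (-21 + 187) = (-4378/4309 + 5261/4195) + 166 = 4303939/18076255 + 166 = 3004962269/18076255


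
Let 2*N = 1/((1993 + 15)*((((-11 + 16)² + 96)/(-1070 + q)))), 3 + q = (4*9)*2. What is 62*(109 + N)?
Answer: 149267883/22088 ≈ 6757.9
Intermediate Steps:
q = 69 (q = -3 + (4*9)*2 = -3 + 36*2 = -3 + 72 = 69)
N = -91/44176 (N = (1/((1993 + 15)*((((-11 + 16)² + 96)/(-1070 + 69)))))/2 = (1/(2008*(((5² + 96)/(-1001)))))/2 = (1/(2008*(((25 + 96)*(-1/1001)))))/2 = (1/(2008*((121*(-1/1001)))))/2 = (1/(2008*(-11/91)))/2 = ((1/2008)*(-91/11))/2 = (½)*(-91/22088) = -91/44176 ≈ -0.0020599)
62*(109 + N) = 62*(109 - 91/44176) = 62*(4815093/44176) = 149267883/22088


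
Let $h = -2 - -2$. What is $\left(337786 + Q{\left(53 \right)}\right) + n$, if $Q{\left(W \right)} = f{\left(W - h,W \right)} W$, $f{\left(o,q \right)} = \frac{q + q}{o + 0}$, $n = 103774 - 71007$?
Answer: $370659$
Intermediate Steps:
$h = 0$ ($h = -2 + 2 = 0$)
$n = 32767$ ($n = 103774 - 71007 = 32767$)
$f{\left(o,q \right)} = \frac{2 q}{o}$
$Q{\left(W \right)} = 2 W$ ($Q{\left(W \right)} = \frac{2 W}{W - 0} W = \frac{2 W}{W + 0} W = \frac{2 W}{W} W = 2 W$)
$\left(337786 + Q{\left(53 \right)}\right) + n = \left(337786 + 2 \cdot 53\right) + 32767 = \left(337786 + 106\right) + 32767 = 337892 + 32767 = 370659$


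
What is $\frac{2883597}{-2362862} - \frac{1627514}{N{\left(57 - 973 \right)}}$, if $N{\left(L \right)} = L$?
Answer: $\frac{480368701277}{270547699} \approx 1775.5$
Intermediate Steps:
$\frac{2883597}{-2362862} - \frac{1627514}{N{\left(57 - 973 \right)}} = \frac{2883597}{-2362862} - \frac{1627514}{57 - 973} = 2883597 \left(- \frac{1}{2362862}\right) - \frac{1627514}{57 - 973} = - \frac{2883597}{2362862} - \frac{1627514}{-916} = - \frac{2883597}{2362862} - - \frac{813757}{458} = - \frac{2883597}{2362862} + \frac{813757}{458} = \frac{480368701277}{270547699}$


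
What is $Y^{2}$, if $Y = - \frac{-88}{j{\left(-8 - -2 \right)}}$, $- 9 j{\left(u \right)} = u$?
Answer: $17424$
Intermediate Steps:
$j{\left(u \right)} = - \frac{u}{9}$
$Y = 132$ ($Y = - \frac{-88}{\left(- \frac{1}{9}\right) \left(-8 - -2\right)} = - \frac{-88}{\left(- \frac{1}{9}\right) \left(-8 + 2\right)} = - \frac{-88}{\left(- \frac{1}{9}\right) \left(-6\right)} = - \frac{-88}{\frac{2}{3}} = - \frac{\left(-88\right) 3}{2} = \left(-1\right) \left(-132\right) = 132$)
$Y^{2} = 132^{2} = 17424$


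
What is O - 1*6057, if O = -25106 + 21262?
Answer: -9901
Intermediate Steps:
O = -3844
O - 1*6057 = -3844 - 1*6057 = -3844 - 6057 = -9901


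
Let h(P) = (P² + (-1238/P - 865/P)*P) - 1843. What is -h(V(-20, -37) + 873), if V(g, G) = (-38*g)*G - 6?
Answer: -742722063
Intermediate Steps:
V(g, G) = -6 - 38*G*g (V(g, G) = -38*G*g - 6 = -6 - 38*G*g)
h(P) = -3946 + P² (h(P) = (P² + (-2103/P)*P) - 1843 = (P² - 2103) - 1843 = (-2103 + P²) - 1843 = -3946 + P²)
-h(V(-20, -37) + 873) = -(-3946 + ((-6 - 38*(-37)*(-20)) + 873)²) = -(-3946 + ((-6 - 28120) + 873)²) = -(-3946 + (-28126 + 873)²) = -(-3946 + (-27253)²) = -(-3946 + 742726009) = -1*742722063 = -742722063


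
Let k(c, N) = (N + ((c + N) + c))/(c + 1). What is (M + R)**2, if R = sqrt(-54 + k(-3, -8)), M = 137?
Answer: (137 + I*sqrt(43))**2 ≈ 18726.0 + 1796.7*I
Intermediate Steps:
k(c, N) = (2*N + 2*c)/(1 + c) (k(c, N) = (N + ((N + c) + c))/(1 + c) = (N + (N + 2*c))/(1 + c) = (2*N + 2*c)/(1 + c))
R = I*sqrt(43) (R = sqrt(-54 + 2*(-8 - 3)/(1 - 3)) = sqrt(-54 + 2*(-11)/(-2)) = sqrt(-54 + 2*(-1/2)*(-11)) = sqrt(-54 + 11) = sqrt(-43) = I*sqrt(43) ≈ 6.5574*I)
(M + R)**2 = (137 + I*sqrt(43))**2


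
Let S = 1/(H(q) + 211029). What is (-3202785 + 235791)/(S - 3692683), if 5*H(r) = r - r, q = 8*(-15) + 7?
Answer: 313060888413/389631600403 ≈ 0.80348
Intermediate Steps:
q = -113 (q = -120 + 7 = -113)
H(r) = 0 (H(r) = (r - r)/5 = (⅕)*0 = 0)
S = 1/211029 (S = 1/(0 + 211029) = 1/211029 ≈ 4.7387e-6)
(-3202785 + 235791)/(S - 3692683) = (-3202785 + 235791)/(1/211029 - 3692683) = -2966994/(-779263200806/211029) = -2966994*(-211029/779263200806) = 313060888413/389631600403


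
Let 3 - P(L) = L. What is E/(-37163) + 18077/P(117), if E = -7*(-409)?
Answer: -96017419/605226 ≈ -158.65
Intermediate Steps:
P(L) = 3 - L
E = 2863
E/(-37163) + 18077/P(117) = 2863/(-37163) + 18077/(3 - 1*117) = 2863*(-1/37163) + 18077/(3 - 117) = -409/5309 + 18077/(-114) = -409/5309 + 18077*(-1/114) = -409/5309 - 18077/114 = -96017419/605226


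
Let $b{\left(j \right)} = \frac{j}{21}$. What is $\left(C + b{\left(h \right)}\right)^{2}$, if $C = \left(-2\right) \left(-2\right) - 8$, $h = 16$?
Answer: $\frac{4624}{441} \approx 10.485$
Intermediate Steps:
$b{\left(j \right)} = \frac{j}{21}$ ($b{\left(j \right)} = j \frac{1}{21} = \frac{j}{21}$)
$C = -4$ ($C = 4 - 8 = -4$)
$\left(C + b{\left(h \right)}\right)^{2} = \left(-4 + \frac{1}{21} \cdot 16\right)^{2} = \left(-4 + \frac{16}{21}\right)^{2} = \left(- \frac{68}{21}\right)^{2} = \frac{4624}{441}$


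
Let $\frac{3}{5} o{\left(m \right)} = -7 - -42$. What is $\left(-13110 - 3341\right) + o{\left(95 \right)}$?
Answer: $- \frac{49178}{3} \approx -16393.0$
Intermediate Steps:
$o{\left(m \right)} = \frac{175}{3}$ ($o{\left(m \right)} = \frac{5 \left(-7 - -42\right)}{3} = \frac{5 \left(-7 + 42\right)}{3} = \frac{5}{3} \cdot 35 = \frac{175}{3}$)
$\left(-13110 - 3341\right) + o{\left(95 \right)} = \left(-13110 - 3341\right) + \frac{175}{3} = -16451 + \frac{175}{3} = - \frac{49178}{3}$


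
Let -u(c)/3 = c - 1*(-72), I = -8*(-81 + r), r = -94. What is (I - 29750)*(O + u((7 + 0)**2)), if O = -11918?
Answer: 348166350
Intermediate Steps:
I = 1400 (I = -8*(-81 - 94) = -8*(-175) = 1400)
u(c) = -216 - 3*c (u(c) = -3*(c - 1*(-72)) = -3*(c + 72) = -3*(72 + c) = -216 - 3*c)
(I - 29750)*(O + u((7 + 0)**2)) = (1400 - 29750)*(-11918 + (-216 - 3*(7 + 0)**2)) = -28350*(-11918 + (-216 - 3*7**2)) = -28350*(-11918 + (-216 - 3*49)) = -28350*(-11918 + (-216 - 147)) = -28350*(-11918 - 363) = -28350*(-12281) = 348166350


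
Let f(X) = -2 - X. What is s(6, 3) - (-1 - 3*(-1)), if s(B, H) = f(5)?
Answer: -9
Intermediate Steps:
s(B, H) = -7 (s(B, H) = -2 - 1*5 = -2 - 5 = -7)
s(6, 3) - (-1 - 3*(-1)) = -7 - (-1 - 3*(-1)) = -7 - (-1 + 3) = -7 - 1*2 = -7 - 2 = -9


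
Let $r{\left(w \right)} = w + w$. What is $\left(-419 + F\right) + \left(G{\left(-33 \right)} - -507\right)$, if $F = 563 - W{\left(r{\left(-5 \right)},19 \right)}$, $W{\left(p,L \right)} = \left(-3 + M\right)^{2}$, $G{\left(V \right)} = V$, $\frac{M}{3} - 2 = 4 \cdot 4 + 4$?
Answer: $-3351$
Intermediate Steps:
$M = 66$ ($M = 6 + 3 \left(4 \cdot 4 + 4\right) = 6 + 3 \left(16 + 4\right) = 6 + 3 \cdot 20 = 6 + 60 = 66$)
$r{\left(w \right)} = 2 w$
$W{\left(p,L \right)} = 3969$ ($W{\left(p,L \right)} = \left(-3 + 66\right)^{2} = 63^{2} = 3969$)
$F = -3406$ ($F = 563 - 3969 = -3406$)
$\left(-419 + F\right) + \left(G{\left(-33 \right)} - -507\right) = \left(-419 - 3406\right) - -474 = -3825 + \left(-33 + 507\right) = -3825 + 474 = -3351$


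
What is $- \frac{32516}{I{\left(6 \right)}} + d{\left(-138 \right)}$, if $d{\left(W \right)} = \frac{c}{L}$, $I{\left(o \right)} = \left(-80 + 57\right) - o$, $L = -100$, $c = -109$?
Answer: $\frac{3254761}{2900} \approx 1122.3$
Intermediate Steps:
$I{\left(o \right)} = -23 - o$
$d{\left(W \right)} = \frac{109}{100}$ ($d{\left(W \right)} = - \frac{109}{-100} = \left(-109\right) \left(- \frac{1}{100}\right) = \frac{109}{100}$)
$- \frac{32516}{I{\left(6 \right)}} + d{\left(-138 \right)} = - \frac{32516}{-23 - 6} + \frac{109}{100} = - \frac{32516}{-29} + \frac{109}{100} = \left(-32516\right) \left(- \frac{1}{29}\right) + \frac{109}{100} = \frac{32516}{29} + \frac{109}{100} = \frac{3254761}{2900}$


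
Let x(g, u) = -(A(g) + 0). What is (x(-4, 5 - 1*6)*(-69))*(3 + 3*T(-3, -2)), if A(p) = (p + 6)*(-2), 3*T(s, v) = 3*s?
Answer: 1656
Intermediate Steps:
T(s, v) = s (T(s, v) = (3*s)/3 = s)
A(p) = -12 - 2*p (A(p) = (6 + p)*(-2) = -12 - 2*p)
x(g, u) = 12 + 2*g (x(g, u) = -((-12 - 2*g) + 0) = -(-12 - 2*g) = 12 + 2*g)
(x(-4, 5 - 1*6)*(-69))*(3 + 3*T(-3, -2)) = ((12 + 2*(-4))*(-69))*(3 + 3*(-3)) = ((12 - 8)*(-69))*(3 - 9) = (4*(-69))*(-6) = -276*(-6) = 1656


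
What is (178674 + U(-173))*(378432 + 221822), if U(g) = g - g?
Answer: 107249783196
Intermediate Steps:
U(g) = 0
(178674 + U(-173))*(378432 + 221822) = (178674 + 0)*(378432 + 221822) = 178674*600254 = 107249783196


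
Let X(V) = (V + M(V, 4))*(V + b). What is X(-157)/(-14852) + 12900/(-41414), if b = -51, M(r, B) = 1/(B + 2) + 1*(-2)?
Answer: -584924596/230655273 ≈ -2.5359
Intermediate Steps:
M(r, B) = -2 + 1/(2 + B) (M(r, B) = 1/(2 + B) - 2 = -2 + 1/(2 + B))
X(V) = (-51 + V)*(-11/6 + V) (X(V) = (V + (-3 - 2*4)/(2 + 4))*(V - 51) = (V + (-3 - 8)/6)*(-51 + V) = (V + (⅙)*(-11))*(-51 + V) = (V - 11/6)*(-51 + V) = (-11/6 + V)*(-51 + V) = (-51 + V)*(-11/6 + V))
X(-157)/(-14852) + 12900/(-41414) = (187/2 + (-157)² - 317/6*(-157))/(-14852) + 12900/(-41414) = (187/2 + 24649 + 49769/6)*(-1/14852) + 12900*(-1/41414) = (99112/3)*(-1/14852) - 6450/20707 = -24778/11139 - 6450/20707 = -584924596/230655273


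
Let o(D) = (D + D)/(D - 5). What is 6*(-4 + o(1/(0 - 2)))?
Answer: -252/11 ≈ -22.909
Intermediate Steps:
o(D) = 2*D/(-5 + D) (o(D) = (2*D)/(-5 + D) = 2*D/(-5 + D))
6*(-4 + o(1/(0 - 2))) = 6*(-4 + 2/((0 - 2)*(-5 + 1/(0 - 2)))) = 6*(-4 + 2/(-2*(-5 + 1/(-2)))) = 6*(-4 + 2*(-1/2)/(-5 - 1/2)) = 6*(-4 + 2*(-1/2)/(-11/2)) = 6*(-4 + 2*(-1/2)*(-2/11)) = 6*(-4 + 2/11) = 6*(-42/11) = -252/11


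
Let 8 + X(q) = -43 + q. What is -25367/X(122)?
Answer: -25367/71 ≈ -357.28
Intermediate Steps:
X(q) = -51 + q (X(q) = -8 + (-43 + q) = -51 + q)
-25367/X(122) = -25367/(-51 + 122) = -25367/71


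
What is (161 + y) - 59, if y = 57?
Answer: 159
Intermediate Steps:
(161 + y) - 59 = (161 + 57) - 59 = 218 - 59 = 159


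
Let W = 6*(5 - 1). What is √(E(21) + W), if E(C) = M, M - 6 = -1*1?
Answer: √29 ≈ 5.3852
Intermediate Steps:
W = 24 (W = 6*4 = 24)
M = 5 (M = 6 - 1*1 = 6 - 1 = 5)
E(C) = 5
√(E(21) + W) = √(5 + 24) = √29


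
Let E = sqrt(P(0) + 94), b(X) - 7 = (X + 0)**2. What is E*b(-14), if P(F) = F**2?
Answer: 203*sqrt(94) ≈ 1968.2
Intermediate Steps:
b(X) = 7 + X**2 (b(X) = 7 + (X + 0)**2 = 7 + X**2)
E = sqrt(94) (E = sqrt(0**2 + 94) = sqrt(0 + 94) = sqrt(94) ≈ 9.6954)
E*b(-14) = sqrt(94)*(7 + (-14)**2) = sqrt(94)*(7 + 196) = sqrt(94)*203 = 203*sqrt(94)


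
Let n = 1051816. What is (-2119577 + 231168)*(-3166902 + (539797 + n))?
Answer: 2974789925201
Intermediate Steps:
(-2119577 + 231168)*(-3166902 + (539797 + n)) = (-2119577 + 231168)*(-3166902 + (539797 + 1051816)) = -1888409*(-3166902 + 1591613) = -1888409*(-1575289) = 2974789925201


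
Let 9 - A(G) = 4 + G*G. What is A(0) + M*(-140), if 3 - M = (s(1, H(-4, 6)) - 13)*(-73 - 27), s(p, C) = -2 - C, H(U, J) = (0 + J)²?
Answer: 713585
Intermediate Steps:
H(U, J) = J²
A(G) = 5 - G² (A(G) = 9 - (4 + G*G) = 9 - (4 + G²) = 9 + (-4 - G²) = 5 - G²)
M = -5097 (M = 3 - ((-2 - 1*6²) - 13)*(-73 - 27) = 3 - ((-2 - 1*36) - 13)*(-100) = 3 - ((-2 - 36) - 13)*(-100) = 3 - (-38 - 13)*(-100) = 3 - (-51)*(-100) = 3 - 1*5100 = 3 - 5100 = -5097)
A(0) + M*(-140) = (5 - 1*0²) - 5097*(-140) = (5 - 1*0) + 713580 = (5 + 0) + 713580 = 5 + 713580 = 713585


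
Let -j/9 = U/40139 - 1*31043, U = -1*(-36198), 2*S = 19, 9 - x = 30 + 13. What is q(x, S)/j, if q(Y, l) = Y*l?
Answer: -12964897/11213989011 ≈ -0.0011561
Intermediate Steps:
x = -34 (x = 9 - (30 + 13) = 9 - 1*43 = 9 - 43 = -34)
S = 19/2 (S = (½)*19 = 19/2 ≈ 9.5000)
U = 36198
j = 11213989011/40139 (j = -9*(36198/40139 - 1*31043) = -9*(36198*(1/40139) - 31043) = -9*(36198/40139 - 31043) = -9*(-1245998779/40139) = 11213989011/40139 ≈ 2.7938e+5)
q(x, S)/j = (-34*19/2)/(11213989011/40139) = -323*40139/11213989011 = -12964897/11213989011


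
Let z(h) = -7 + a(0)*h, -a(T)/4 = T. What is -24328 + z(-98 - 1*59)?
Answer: -24335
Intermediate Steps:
a(T) = -4*T
z(h) = -7 (z(h) = -7 + (-4*0)*h = -7 + 0*h = -7 + 0 = -7)
-24328 + z(-98 - 1*59) = -24328 - 7 = -24335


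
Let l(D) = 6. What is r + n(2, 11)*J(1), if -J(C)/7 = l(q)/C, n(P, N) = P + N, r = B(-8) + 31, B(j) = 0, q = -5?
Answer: -515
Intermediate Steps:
r = 31 (r = 0 + 31 = 31)
n(P, N) = N + P
J(C) = -42/C
r + n(2, 11)*J(1) = 31 + (11 + 2)*(-42/1) = 31 + 13*(-42*1) = 31 + 13*(-42) = 31 - 546 = -515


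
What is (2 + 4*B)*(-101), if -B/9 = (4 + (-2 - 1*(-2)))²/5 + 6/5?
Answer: 78982/5 ≈ 15796.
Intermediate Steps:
B = -198/5 (B = -9*((4 + (-2 - 1*(-2)))²/5 + 6/5) = -9*((4 + (-2 + 2))²*(⅕) + 6*(⅕)) = -9*((4 + 0)²*(⅕) + 6/5) = -9*(4²*(⅕) + 6/5) = -9*(16*(⅕) + 6/5) = -9*(16/5 + 6/5) = -9*22/5 = -198/5 ≈ -39.600)
(2 + 4*B)*(-101) = (2 + 4*(-198/5))*(-101) = (2 - 792/5)*(-101) = -782/5*(-101) = 78982/5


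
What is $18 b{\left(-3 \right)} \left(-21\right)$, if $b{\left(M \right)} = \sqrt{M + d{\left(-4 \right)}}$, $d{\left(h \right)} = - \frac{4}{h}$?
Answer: $- 378 i \sqrt{2} \approx - 534.57 i$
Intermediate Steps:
$b{\left(M \right)} = \sqrt{1 + M}$ ($b{\left(M \right)} = \sqrt{M - \frac{4}{-4}} = \sqrt{M - -1} = \sqrt{M + 1} = \sqrt{1 + M}$)
$18 b{\left(-3 \right)} \left(-21\right) = 18 \sqrt{1 - 3} \left(-21\right) = 18 \sqrt{-2} \left(-21\right) = 18 i \sqrt{2} \left(-21\right) = - 378 i \sqrt{2}$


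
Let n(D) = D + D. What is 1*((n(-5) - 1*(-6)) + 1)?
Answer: -3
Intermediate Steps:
n(D) = 2*D
1*((n(-5) - 1*(-6)) + 1) = 1*((2*(-5) - 1*(-6)) + 1) = 1*((-10 + 6) + 1) = 1*(-4 + 1) = 1*(-3) = -3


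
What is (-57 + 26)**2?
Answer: 961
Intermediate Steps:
(-57 + 26)**2 = (-31)**2 = 961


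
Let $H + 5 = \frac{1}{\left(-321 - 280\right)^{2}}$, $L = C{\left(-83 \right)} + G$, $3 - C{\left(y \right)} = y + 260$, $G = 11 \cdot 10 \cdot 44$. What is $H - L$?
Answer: $- \frac{1687169870}{361201} \approx -4671.0$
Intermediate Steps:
$G = 4840$ ($G = 110 \cdot 44 = 4840$)
$C{\left(y \right)} = -257 - y$ ($C{\left(y \right)} = 3 - \left(y + 260\right) = 3 - \left(260 + y\right) = -257 - y$)
$L = 4666$ ($L = \left(-257 - -83\right) + 4840 = \left(-257 + 83\right) + 4840 = -174 + 4840 = 4666$)
$H = - \frac{1806004}{361201}$ ($H = -5 + \frac{1}{\left(-321 - 280\right)^{2}} = -5 + \frac{1}{\left(-601\right)^{2}} = -5 + \frac{1}{361201} = - \frac{1806004}{361201} \approx -5.0$)
$H - L = - \frac{1806004}{361201} - 4666 = - \frac{1687169870}{361201}$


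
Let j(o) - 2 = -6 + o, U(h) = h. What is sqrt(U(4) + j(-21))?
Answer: I*sqrt(21) ≈ 4.5826*I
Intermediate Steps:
j(o) = -4 + o (j(o) = 2 + (-6 + o) = -4 + o)
sqrt(U(4) + j(-21)) = sqrt(4 + (-4 - 21)) = sqrt(4 - 25) = sqrt(-21) = I*sqrt(21)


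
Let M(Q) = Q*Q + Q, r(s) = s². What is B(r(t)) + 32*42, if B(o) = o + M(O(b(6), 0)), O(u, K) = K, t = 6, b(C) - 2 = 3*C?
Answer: 1380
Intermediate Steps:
b(C) = 2 + 3*C
M(Q) = Q + Q² (M(Q) = Q² + Q = Q + Q²)
B(o) = o (B(o) = o + 0*(1 + 0) = o + 0*1 = o + 0 = o)
B(r(t)) + 32*42 = 6² + 32*42 = 36 + 1344 = 1380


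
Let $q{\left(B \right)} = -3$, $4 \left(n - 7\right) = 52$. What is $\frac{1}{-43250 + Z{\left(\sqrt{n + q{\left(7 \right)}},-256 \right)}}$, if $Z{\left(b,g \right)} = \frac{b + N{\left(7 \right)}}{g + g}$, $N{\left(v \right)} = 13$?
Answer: $- \frac{83365696}{3605568468707} + \frac{64 \sqrt{17}}{61294663968019} \approx -2.3121 \cdot 10^{-5}$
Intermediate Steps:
$n = 20$ ($n = 7 + \frac{1}{4} \cdot 52 = 7 + 13 = 20$)
$Z{\left(b,g \right)} = \frac{13 + b}{2 g}$ ($Z{\left(b,g \right)} = \frac{b + 13}{g + g} = \frac{13 + b}{2 g}$)
$\frac{1}{-43250 + Z{\left(\sqrt{n + q{\left(7 \right)}},-256 \right)}} = \frac{1}{-43250 + \frac{13 + \sqrt{20 - 3}}{2 \left(-256\right)}} = \frac{1}{-43250 + \frac{1}{2} \left(- \frac{1}{256}\right) \left(13 + \sqrt{17}\right)} = \frac{1}{-43250 - \left(\frac{13}{512} + \frac{\sqrt{17}}{512}\right)} = \frac{1}{- \frac{22144013}{512} - \frac{\sqrt{17}}{512}}$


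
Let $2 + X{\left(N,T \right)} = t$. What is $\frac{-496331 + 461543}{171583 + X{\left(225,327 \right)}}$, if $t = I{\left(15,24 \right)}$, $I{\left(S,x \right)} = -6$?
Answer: $- \frac{34788}{171575} \approx -0.20276$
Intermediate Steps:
$t = -6$
$X{\left(N,T \right)} = -8$ ($X{\left(N,T \right)} = -2 - 6 = -8$)
$\frac{-496331 + 461543}{171583 + X{\left(225,327 \right)}} = \frac{-496331 + 461543}{171583 - 8} = - \frac{34788}{171575}$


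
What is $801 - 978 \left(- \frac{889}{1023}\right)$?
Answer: $\frac{562955}{341} \approx 1650.9$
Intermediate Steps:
$801 - 978 \left(- \frac{889}{1023}\right) = 801 - 978 \left(\left(-889\right) \frac{1}{1023}\right) = 801 - - \frac{289814}{341} = 801 + \frac{289814}{341} = \frac{562955}{341}$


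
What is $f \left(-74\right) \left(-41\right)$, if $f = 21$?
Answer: $63714$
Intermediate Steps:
$f \left(-74\right) \left(-41\right) = 21 \left(-74\right) \left(-41\right) = \left(-1554\right) \left(-41\right) = 63714$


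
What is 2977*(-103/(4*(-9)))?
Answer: 306631/36 ≈ 8517.5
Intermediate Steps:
2977*(-103/(4*(-9))) = 2977*(-103/(-36)) = 2977*(-103*(-1/36)) = 2977*(103/36) = 306631/36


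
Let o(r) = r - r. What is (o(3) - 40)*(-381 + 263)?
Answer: 4720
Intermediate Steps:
o(r) = 0
(o(3) - 40)*(-381 + 263) = (0 - 40)*(-381 + 263) = -40*(-118) = 4720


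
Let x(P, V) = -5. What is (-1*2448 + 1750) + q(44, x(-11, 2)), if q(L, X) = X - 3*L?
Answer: -835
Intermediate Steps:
(-1*2448 + 1750) + q(44, x(-11, 2)) = (-1*2448 + 1750) + (-5 - 3*44) = (-2448 + 1750) + (-5 - 132) = -698 - 137 = -835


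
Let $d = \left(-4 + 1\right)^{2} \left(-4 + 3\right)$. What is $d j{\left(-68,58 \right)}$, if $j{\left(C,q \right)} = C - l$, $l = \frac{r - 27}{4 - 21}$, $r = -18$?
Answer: $\frac{10809}{17} \approx 635.82$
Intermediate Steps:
$l = \frac{45}{17}$ ($l = \frac{-18 - 27}{4 - 21} = - \frac{45}{-17} = \left(-45\right) \left(- \frac{1}{17}\right) = \frac{45}{17} \approx 2.6471$)
$j{\left(C,q \right)} = - \frac{45}{17} + C$ ($j{\left(C,q \right)} = C - \frac{45}{17} = - \frac{45}{17} + C$)
$d = -9$ ($d = \left(-3\right)^{2} \left(-1\right) = 9 \left(-1\right) = -9$)
$d j{\left(-68,58 \right)} = - 9 \left(- \frac{45}{17} - 68\right) = \left(-9\right) \left(- \frac{1201}{17}\right) = \frac{10809}{17}$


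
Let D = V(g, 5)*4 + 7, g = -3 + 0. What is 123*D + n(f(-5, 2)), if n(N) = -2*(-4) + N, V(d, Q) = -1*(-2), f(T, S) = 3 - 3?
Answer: 1853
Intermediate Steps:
g = -3
f(T, S) = 0
V(d, Q) = 2
D = 15 (D = 2*4 + 7 = 8 + 7 = 15)
n(N) = 8 + N
123*D + n(f(-5, 2)) = 123*15 + (8 + 0) = 1845 + 8 = 1853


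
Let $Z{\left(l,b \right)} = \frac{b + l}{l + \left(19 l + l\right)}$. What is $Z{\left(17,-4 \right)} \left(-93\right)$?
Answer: $- \frac{403}{119} \approx -3.3866$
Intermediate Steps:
$Z{\left(l,b \right)} = \frac{b + l}{21 l}$ ($Z{\left(l,b \right)} = \frac{b + l}{l + 20 l} = \frac{b + l}{21 l}$)
$Z{\left(17,-4 \right)} \left(-93\right) = \frac{-4 + 17}{21 \cdot 17} \left(-93\right) = \frac{1}{21} \cdot \frac{1}{17} \cdot 13 \left(-93\right) = \frac{13}{357} \left(-93\right) = - \frac{403}{119}$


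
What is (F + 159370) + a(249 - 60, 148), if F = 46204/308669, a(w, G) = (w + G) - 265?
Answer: 49214848902/308669 ≈ 1.5944e+5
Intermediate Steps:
a(w, G) = -265 + G + w (a(w, G) = (G + w) - 265 = -265 + G + w)
F = 46204/308669 (F = 46204*(1/308669) = 46204/308669 ≈ 0.14969)
(F + 159370) + a(249 - 60, 148) = (46204/308669 + 159370) + (-265 + 148 + (249 - 60)) = 49192624734/308669 + (-265 + 148 + 189) = 49192624734/308669 + 72 = 49214848902/308669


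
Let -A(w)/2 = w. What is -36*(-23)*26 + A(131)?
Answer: 21266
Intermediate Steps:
A(w) = -2*w
-36*(-23)*26 + A(131) = -36*(-23)*26 - 2*131 = 828*26 - 262 = 21528 - 262 = 21266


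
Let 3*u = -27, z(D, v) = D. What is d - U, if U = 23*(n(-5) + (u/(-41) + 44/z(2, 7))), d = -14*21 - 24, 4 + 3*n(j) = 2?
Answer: -100087/123 ≈ -813.72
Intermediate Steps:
n(j) = -⅔ (n(j) = -4/3 + (⅓)*2 = -4/3 + ⅔ = -⅔)
u = -9 (u = (⅓)*(-27) = -9)
d = -318 (d = -294 - 24 = -318)
U = 60973/123 (U = 23*(-⅔ + (-9/(-41) + 44/2)) = 23*(-⅔ + (-9*(-1/41) + 44*(½))) = 23*(-⅔ + (9/41 + 22)) = 23*(-⅔ + 911/41) = 23*(2651/123) = 60973/123 ≈ 495.72)
d - U = -318 - 1*60973/123 = -318 - 60973/123 = -100087/123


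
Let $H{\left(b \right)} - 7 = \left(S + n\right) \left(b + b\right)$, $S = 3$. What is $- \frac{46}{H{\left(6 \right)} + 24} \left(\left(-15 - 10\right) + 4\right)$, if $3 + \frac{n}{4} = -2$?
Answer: $- \frac{966}{173} \approx -5.5838$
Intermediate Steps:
$n = -20$ ($n = -12 + 4 \left(-2\right) = -12 - 8 = -20$)
$H{\left(b \right)} = 7 - 34 b$ ($H{\left(b \right)} = 7 + \left(3 - 20\right) \left(b + b\right) = 7 - 17 \cdot 2 b = 7 - 34 b$)
$- \frac{46}{H{\left(6 \right)} + 24} \left(\left(-15 - 10\right) + 4\right) = - \frac{46}{\left(7 - 204\right) + 24} \left(\left(-15 - 10\right) + 4\right) = - \frac{46}{\left(7 - 204\right) + 24} \left(-25 + 4\right) = - \frac{46}{-197 + 24} \left(-21\right) = - \frac{46}{-173} \left(-21\right) = \left(-46\right) \left(- \frac{1}{173}\right) \left(-21\right) = \frac{46}{173} \left(-21\right) = - \frac{966}{173}$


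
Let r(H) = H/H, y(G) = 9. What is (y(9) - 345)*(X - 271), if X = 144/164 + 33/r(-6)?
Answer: 3266592/41 ≈ 79673.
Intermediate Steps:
r(H) = 1
X = 1389/41 (X = 144/164 + 33/1 = 144*(1/164) + 33*1 = 36/41 + 33 = 1389/41 ≈ 33.878)
(y(9) - 345)*(X - 271) = (9 - 345)*(1389/41 - 271) = -336*(-9722/41) = 3266592/41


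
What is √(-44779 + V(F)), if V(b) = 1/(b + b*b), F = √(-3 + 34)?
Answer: √(-43032619 - 43032588*√31)/(31*√(1 + √31)) ≈ 211.61*I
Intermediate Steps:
F = √31 ≈ 5.5678
V(b) = 1/(b + b²)
√(-44779 + V(F)) = √(-44779 + 1/((√31)*(1 + √31))) = √(-44779 + (√31/31)/(1 + √31)) = √(-44779 + √31/(31*(1 + √31)))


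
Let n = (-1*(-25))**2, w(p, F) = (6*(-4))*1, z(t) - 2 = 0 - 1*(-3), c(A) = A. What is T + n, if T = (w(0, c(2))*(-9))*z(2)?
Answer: 1705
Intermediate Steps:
z(t) = 5 (z(t) = 2 + (0 - 1*(-3)) = 2 + (0 + 3) = 2 + 3 = 5)
w(p, F) = -24 (w(p, F) = -24*1 = -24)
T = 1080 (T = -24*(-9)*5 = 216*5 = 1080)
n = 625 (n = 25**2 = 625)
T + n = 1080 + 625 = 1705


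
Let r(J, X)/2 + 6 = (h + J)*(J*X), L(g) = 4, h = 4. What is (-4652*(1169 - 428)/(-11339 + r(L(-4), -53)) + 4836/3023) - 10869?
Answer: -473918582157/44568089 ≈ -10634.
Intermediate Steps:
r(J, X) = -12 + 2*J*X*(4 + J) (r(J, X) = -12 + 2*((4 + J)*(J*X)) = -12 + 2*(J*X*(4 + J)) = -12 + 2*J*X*(4 + J))
(-4652*(1169 - 428)/(-11339 + r(L(-4), -53)) + 4836/3023) - 10869 = (-4652*(1169 - 428)/(-11339 + (-12 + 2*(-53)*4² + 8*4*(-53))) + 4836/3023) - 10869 = (-4652*741/(-11339 + (-12 + 2*(-53)*16 - 1696)) + 4836*(1/3023)) - 10869 = (-4652*741/(-11339 + (-12 - 1696 - 1696)) + 4836/3023) - 10869 = (-4652*741/(-11339 - 3404) + 4836/3023) - 10869 = (-4652/((-14743*1/741)) + 4836/3023) - 10869 = (-4652/(-14743/741) + 4836/3023) - 10869 = (-4652*(-741/14743) + 4836/3023) - 10869 = (3447132/14743 + 4836/3023) - 10869 = 10491977184/44568089 - 10869 = -473918582157/44568089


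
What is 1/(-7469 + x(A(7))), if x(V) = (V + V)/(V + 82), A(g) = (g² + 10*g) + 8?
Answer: -209/1560767 ≈ -0.00013391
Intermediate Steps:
A(g) = 8 + g² + 10*g
x(V) = 2*V/(82 + V) (x(V) = (2*V)/(82 + V) = 2*V/(82 + V))
1/(-7469 + x(A(7))) = 1/(-7469 + 2*(8 + 7² + 10*7)/(82 + (8 + 7² + 10*7))) = 1/(-7469 + 2*(8 + 49 + 70)/(82 + (8 + 49 + 70))) = 1/(-7469 + 2*127/(82 + 127)) = 1/(-7469 + 2*127/209) = 1/(-7469 + 2*127*(1/209)) = 1/(-7469 + 254/209) = 1/(-1560767/209) = -209/1560767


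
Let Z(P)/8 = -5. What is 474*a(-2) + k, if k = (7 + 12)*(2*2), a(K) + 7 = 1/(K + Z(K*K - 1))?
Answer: -22773/7 ≈ -3253.3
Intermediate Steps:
Z(P) = -40 (Z(P) = 8*(-5) = -40)
a(K) = -7 + 1/(-40 + K) (a(K) = -7 + 1/(K - 40) = -7 + 1/(-40 + K))
k = 76 (k = 19*4 = 76)
474*a(-2) + k = 474*((281 - 7*(-2))/(-40 - 2)) + 76 = 474*((281 + 14)/(-42)) + 76 = 474*(-1/42*295) + 76 = 474*(-295/42) + 76 = -23305/7 + 76 = -22773/7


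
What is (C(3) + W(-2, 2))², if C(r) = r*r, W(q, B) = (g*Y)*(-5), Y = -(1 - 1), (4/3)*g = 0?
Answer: 81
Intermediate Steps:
g = 0 (g = (¾)*0 = 0)
Y = 0 (Y = -1*0 = 0)
W(q, B) = 0 (W(q, B) = (0*0)*(-5) = 0*(-5) = 0)
C(r) = r²
(C(3) + W(-2, 2))² = (3² + 0)² = (9 + 0)² = 9² = 81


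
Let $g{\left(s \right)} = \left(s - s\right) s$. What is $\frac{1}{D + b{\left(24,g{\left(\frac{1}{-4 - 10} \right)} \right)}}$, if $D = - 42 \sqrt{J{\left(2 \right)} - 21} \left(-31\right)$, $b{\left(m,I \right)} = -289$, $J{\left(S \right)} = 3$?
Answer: $- \frac{289}{30597193} - \frac{3906 i \sqrt{2}}{30597193} \approx -9.4453 \cdot 10^{-6} - 0.00018054 i$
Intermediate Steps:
$g{\left(s \right)} = 0$ ($g{\left(s \right)} = 0 s = 0$)
$D = 3906 i \sqrt{2}$ ($D = - 42 \sqrt{3 - 21} \left(-31\right) = - 42 \sqrt{-18} \left(-31\right) = - 42 \cdot 3 i \sqrt{2} \left(-31\right) = - 126 i \sqrt{2} \left(-31\right) = 3906 i \sqrt{2} \approx 5523.9 i$)
$\frac{1}{D + b{\left(24,g{\left(\frac{1}{-4 - 10} \right)} \right)}} = \frac{1}{3906 i \sqrt{2} - 289} = \frac{1}{-289 + 3906 i \sqrt{2}}$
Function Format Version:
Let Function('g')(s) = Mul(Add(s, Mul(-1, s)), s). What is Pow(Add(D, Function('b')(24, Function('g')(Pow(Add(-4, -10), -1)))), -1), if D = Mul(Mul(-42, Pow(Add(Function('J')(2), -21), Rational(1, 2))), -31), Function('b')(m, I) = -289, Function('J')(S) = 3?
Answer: Add(Rational(-289, 30597193), Mul(Rational(-3906, 30597193), I, Pow(2, Rational(1, 2)))) ≈ Add(-9.4453e-6, Mul(-0.00018054, I))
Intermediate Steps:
Function('g')(s) = 0 (Function('g')(s) = Mul(0, s) = 0)
D = Mul(3906, I, Pow(2, Rational(1, 2))) (D = Mul(Mul(-42, Pow(Add(3, -21), Rational(1, 2))), -31) = Mul(Mul(-42, Pow(-18, Rational(1, 2))), -31) = Mul(Mul(-42, Mul(3, I, Pow(2, Rational(1, 2)))), -31) = Mul(Mul(-126, I, Pow(2, Rational(1, 2))), -31) = Mul(3906, I, Pow(2, Rational(1, 2))) ≈ Mul(5523.9, I))
Pow(Add(D, Function('b')(24, Function('g')(Pow(Add(-4, -10), -1)))), -1) = Pow(Add(Mul(3906, I, Pow(2, Rational(1, 2))), -289), -1) = Pow(Add(-289, Mul(3906, I, Pow(2, Rational(1, 2)))), -1)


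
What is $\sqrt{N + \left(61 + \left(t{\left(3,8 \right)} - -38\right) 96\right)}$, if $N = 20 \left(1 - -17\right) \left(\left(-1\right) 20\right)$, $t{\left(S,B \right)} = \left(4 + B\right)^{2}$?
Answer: $\sqrt{10333} \approx 101.65$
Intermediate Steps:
$N = -7200$ ($N = 20 \left(1 + 17\right) \left(-20\right) = 20 \cdot 18 \left(-20\right) = 360 \left(-20\right) = -7200$)
$\sqrt{N + \left(61 + \left(t{\left(3,8 \right)} - -38\right) 96\right)} = \sqrt{-7200 + \left(61 + \left(\left(4 + 8\right)^{2} - -38\right) 96\right)} = \sqrt{-7200 + \left(61 + \left(12^{2} + 38\right) 96\right)} = \sqrt{-7200 + \left(61 + \left(144 + 38\right) 96\right)} = \sqrt{-7200 + \left(61 + 182 \cdot 96\right)} = \sqrt{-7200 + \left(61 + 17472\right)} = \sqrt{-7200 + 17533} = \sqrt{10333}$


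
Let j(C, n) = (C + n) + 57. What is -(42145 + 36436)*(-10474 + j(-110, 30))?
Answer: 824864757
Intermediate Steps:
j(C, n) = 57 + C + n
-(42145 + 36436)*(-10474 + j(-110, 30)) = -(42145 + 36436)*(-10474 + (57 - 110 + 30)) = -78581*(-10474 - 23) = -78581*(-10497) = -1*(-824864757) = 824864757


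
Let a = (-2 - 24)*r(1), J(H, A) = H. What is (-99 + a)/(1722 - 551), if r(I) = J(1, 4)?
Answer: -125/1171 ≈ -0.10675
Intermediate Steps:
r(I) = 1
a = -26 (a = (-2 - 24)*1 = -26*1 = -26)
(-99 + a)/(1722 - 551) = (-99 - 26)/(1722 - 551) = -125/1171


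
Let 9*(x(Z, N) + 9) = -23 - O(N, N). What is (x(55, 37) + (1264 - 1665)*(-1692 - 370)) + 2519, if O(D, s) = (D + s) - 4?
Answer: 2488085/3 ≈ 8.2936e+5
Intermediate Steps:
O(D, s) = -4 + D + s
x(Z, N) = -100/9 - 2*N/9 (x(Z, N) = -9 + (-23 - (-4 + N + N))/9 = -9 + (-23 - (-4 + 2*N))/9 = -9 + (-23 + (4 - 2*N))/9 = -9 + (-19 - 2*N)/9 = -9 + (-19/9 - 2*N/9) = -100/9 - 2*N/9)
(x(55, 37) + (1264 - 1665)*(-1692 - 370)) + 2519 = ((-100/9 - 2/9*37) + (1264 - 1665)*(-1692 - 370)) + 2519 = ((-100/9 - 74/9) - 401*(-2062)) + 2519 = (-58/3 + 826862) + 2519 = 2480528/3 + 2519 = 2488085/3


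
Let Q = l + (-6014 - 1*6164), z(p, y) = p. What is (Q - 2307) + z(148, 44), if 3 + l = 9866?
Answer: -4474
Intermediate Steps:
l = 9863 (l = -3 + 9866 = 9863)
Q = -2315 (Q = 9863 + (-6014 - 1*6164) = 9863 + (-6014 - 6164) = 9863 - 12178 = -2315)
(Q - 2307) + z(148, 44) = (-2315 - 2307) + 148 = -4622 + 148 = -4474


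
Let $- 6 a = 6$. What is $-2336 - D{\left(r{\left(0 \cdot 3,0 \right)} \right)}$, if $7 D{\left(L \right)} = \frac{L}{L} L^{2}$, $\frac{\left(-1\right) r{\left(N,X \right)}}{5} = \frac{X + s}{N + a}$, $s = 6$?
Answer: $- \frac{17252}{7} \approx -2464.6$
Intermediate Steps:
$a = -1$ ($a = \left(- \frac{1}{6}\right) 6 = -1$)
$r{\left(N,X \right)} = - \frac{5 \left(6 + X\right)}{-1 + N}$ ($r{\left(N,X \right)} = - 5 \frac{X + 6}{N - 1} = - 5 \frac{6 + X}{-1 + N} = - \frac{5 \left(6 + X\right)}{-1 + N}$)
$D{\left(L \right)} = \frac{L^{2}}{7}$ ($D{\left(L \right)} = \frac{\frac{L}{L} L^{2}}{7} = \frac{1 L^{2}}{7} = \frac{L^{2}}{7}$)
$-2336 - D{\left(r{\left(0 \cdot 3,0 \right)} \right)} = -2336 - \frac{\left(\frac{5 \left(-6 - 0\right)}{-1 + 0 \cdot 3}\right)^{2}}{7} = -2336 - \frac{\left(\frac{5 \left(-6 + 0\right)}{-1 + 0}\right)^{2}}{7} = -2336 - \frac{\left(5 \frac{1}{-1} \left(-6\right)\right)^{2}}{7} = -2336 - \frac{\left(5 \left(-1\right) \left(-6\right)\right)^{2}}{7} = -2336 - \frac{30^{2}}{7} = -2336 - \frac{1}{7} \cdot 900 = -2336 - \frac{900}{7} = - \frac{17252}{7}$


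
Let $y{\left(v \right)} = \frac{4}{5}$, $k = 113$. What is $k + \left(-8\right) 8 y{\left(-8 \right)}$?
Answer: $\frac{309}{5} \approx 61.8$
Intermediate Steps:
$y{\left(v \right)} = \frac{4}{5}$ ($y{\left(v \right)} = 4 \cdot \frac{1}{5} = \frac{4}{5}$)
$k + \left(-8\right) 8 y{\left(-8 \right)} = 113 + \left(-8\right) 8 \cdot \frac{4}{5} = 113 - \frac{256}{5} = \frac{309}{5}$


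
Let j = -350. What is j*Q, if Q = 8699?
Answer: -3044650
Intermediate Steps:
j*Q = -350*8699 = -3044650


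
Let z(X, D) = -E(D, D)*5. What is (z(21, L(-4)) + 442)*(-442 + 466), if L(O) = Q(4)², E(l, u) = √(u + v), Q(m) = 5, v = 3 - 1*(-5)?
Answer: 10608 - 120*√33 ≈ 9918.7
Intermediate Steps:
v = 8 (v = 3 + 5 = 8)
E(l, u) = √(8 + u) (E(l, u) = √(u + 8) = √(8 + u))
L(O) = 25 (L(O) = 5² = 25)
z(X, D) = -5*√(8 + D) (z(X, D) = -√(8 + D)*5 = -5*√(8 + D))
(z(21, L(-4)) + 442)*(-442 + 466) = (-5*√(8 + 25) + 442)*(-442 + 466) = (-5*√33 + 442)*24 = (442 - 5*√33)*24 = 10608 - 120*√33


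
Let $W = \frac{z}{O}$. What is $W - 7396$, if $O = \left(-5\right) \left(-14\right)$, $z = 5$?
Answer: $- \frac{103543}{14} \approx -7395.9$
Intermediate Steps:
$O = 70$
$W = \frac{1}{14}$ ($W = \frac{5}{70} = 5 \cdot \frac{1}{70} = \frac{1}{14} \approx 0.071429$)
$W - 7396 = \frac{1}{14} - 7396 = - \frac{103543}{14}$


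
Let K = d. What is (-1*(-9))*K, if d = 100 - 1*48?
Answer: 468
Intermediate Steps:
d = 52 (d = 100 - 48 = 52)
K = 52
(-1*(-9))*K = -1*(-9)*52 = 9*52 = 468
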